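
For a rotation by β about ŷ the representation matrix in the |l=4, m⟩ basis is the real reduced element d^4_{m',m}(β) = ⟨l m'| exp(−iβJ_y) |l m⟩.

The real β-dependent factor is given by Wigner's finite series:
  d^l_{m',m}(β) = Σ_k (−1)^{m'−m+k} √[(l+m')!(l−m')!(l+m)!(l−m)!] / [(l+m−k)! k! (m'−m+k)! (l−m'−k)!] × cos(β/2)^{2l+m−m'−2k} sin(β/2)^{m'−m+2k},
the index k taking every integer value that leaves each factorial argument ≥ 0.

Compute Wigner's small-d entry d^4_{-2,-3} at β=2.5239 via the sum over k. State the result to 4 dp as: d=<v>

d^4_{-2,-3}(β=2.5239) via Wigner's sum:
c=cos(2.5239/2)=0.303960, s=sin(2.5239/2)=0.952685; N=√[2·720·1·5040]=2693.993318
k∈{0,1} keeps every argument non-negative
  k=0: (−1)^1·2693.9933/(720)·0.3040^7·0.9527^1 = -0.000855
  k=1: (−1)^2·2693.9933/(240)·0.3040^5·0.9527^3 = +0.025183
d^4_{-2,-3}(2.5239) = -0.000855 +0.025183 = +0.024329

d=0.0243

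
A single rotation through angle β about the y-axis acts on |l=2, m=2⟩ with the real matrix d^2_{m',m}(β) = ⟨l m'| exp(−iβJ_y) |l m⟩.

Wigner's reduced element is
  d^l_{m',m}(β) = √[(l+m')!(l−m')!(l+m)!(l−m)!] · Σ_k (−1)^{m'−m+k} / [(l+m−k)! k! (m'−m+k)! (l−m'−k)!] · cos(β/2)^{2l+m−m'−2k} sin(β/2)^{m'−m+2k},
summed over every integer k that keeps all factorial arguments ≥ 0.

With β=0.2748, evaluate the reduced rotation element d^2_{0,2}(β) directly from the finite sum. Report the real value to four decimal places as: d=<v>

d=0.0451

d^2_{0,2}(β=0.2748) via Wigner's sum:
c=cos(0.2748/2)=0.990575, s=sin(0.2748/2)=0.136968; N=√[2·2·24·1]=9.797959
The bounds max(0,m−m')=2 and min(l+m,l−m')=2 give 1 term
  k=2: (−1)^0·9.7980/(4)·0.9906^2·0.1370^2 = +0.045091
d^2_{0,2}(0.2748) = +0.045091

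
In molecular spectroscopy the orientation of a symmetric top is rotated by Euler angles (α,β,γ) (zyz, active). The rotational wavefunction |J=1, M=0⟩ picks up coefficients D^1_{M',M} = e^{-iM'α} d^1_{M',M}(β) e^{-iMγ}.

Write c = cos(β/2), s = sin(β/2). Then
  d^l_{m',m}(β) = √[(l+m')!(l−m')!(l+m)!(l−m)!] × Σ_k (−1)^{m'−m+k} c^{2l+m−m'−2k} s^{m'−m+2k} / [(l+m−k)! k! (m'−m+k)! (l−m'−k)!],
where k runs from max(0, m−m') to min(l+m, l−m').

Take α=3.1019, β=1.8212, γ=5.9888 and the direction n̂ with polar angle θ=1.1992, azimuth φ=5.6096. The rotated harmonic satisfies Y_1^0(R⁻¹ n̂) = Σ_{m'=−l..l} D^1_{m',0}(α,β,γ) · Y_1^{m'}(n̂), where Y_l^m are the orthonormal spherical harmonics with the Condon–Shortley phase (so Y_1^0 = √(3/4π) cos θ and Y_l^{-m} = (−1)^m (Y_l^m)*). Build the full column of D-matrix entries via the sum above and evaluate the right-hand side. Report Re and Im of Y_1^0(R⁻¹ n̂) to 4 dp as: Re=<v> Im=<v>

Re=-0.3993 Im=0.0000

Need the full column D^1_{m',0} for m'=−1..1 at α=3.1019, β=1.8212, γ=5.9888.
cos(β/2)=0.613272, sin(β/2)=0.789872
d^1_{-1,0}: single k=1 term ⇒ +0.685054;  D = -0.684514+0.027184i
d^1_{0,0}: k∈[0..1] ⇒ +0.376102 -0.623898 = -0.247795;  D = -0.247795+0.000000i
d^1_{1,0}: single k=0 term ⇒ -0.685054;  D = +0.684514+0.027184i
Y_1^{m'}(θ=1.1992,φ=5.6096) and Σ D·Y over m':
  (-0.6845+0.0272i)·(+0.2516+0.2008i)  (-0.2478+0.0000i)·(+0.1774+0.0000i)  (+0.6845+0.0272i)·(-0.2516+0.2008i)
Y_1^0(R⁻¹ n̂) = -0.399334+0.000000i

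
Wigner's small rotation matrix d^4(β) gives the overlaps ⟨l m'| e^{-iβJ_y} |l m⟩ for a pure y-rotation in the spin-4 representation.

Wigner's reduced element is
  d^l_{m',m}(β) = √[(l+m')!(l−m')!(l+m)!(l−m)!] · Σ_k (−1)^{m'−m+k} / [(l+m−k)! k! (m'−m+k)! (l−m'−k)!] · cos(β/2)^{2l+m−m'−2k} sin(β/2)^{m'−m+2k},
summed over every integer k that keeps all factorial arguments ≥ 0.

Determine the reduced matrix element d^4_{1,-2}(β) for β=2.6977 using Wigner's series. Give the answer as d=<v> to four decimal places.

d=-0.5918

d^4_{1,-2}(β=2.6977) via Wigner's sum:
Half-angle: c=0.220129, s=0.975471. N=√(120·6·2·720)=1018.233765
Admissible k: 0..2 (factorial args all ≥0)
  k=0: (−1)^3·1018.2338/(72)·0.2201^5·0.9755^3 = -0.006785
  k=1: (−1)^4·1018.2338/(48)·0.2201^3·0.9755^5 = +0.199851
  k=2: (−1)^5·1018.2338/(240)·0.2201^1·0.9755^7 = -0.784897
d^4_{1,-2}(2.6977) = -0.006785 +0.199851 -0.784897 = -0.591831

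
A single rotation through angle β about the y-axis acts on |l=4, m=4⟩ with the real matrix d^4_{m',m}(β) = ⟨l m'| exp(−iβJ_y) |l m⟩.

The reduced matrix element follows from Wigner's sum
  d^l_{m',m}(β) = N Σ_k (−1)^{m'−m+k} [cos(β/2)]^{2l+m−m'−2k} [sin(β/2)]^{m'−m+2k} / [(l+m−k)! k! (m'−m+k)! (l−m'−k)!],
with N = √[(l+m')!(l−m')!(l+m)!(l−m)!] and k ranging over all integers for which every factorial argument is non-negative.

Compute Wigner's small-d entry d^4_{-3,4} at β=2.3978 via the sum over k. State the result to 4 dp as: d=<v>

d=0.6261

d^4_{-3,4}(β=2.3978) via Wigner's sum:
c=cos(2.3978/2)=0.363383, s=sin(2.3978/2)=0.931640; N=√[1·5040·40320·1]=14255.272709
k: max(0,(4)−(-3))=7 … min(4+(4),4−(-3))=7
  k=7: (−1)^0·14255.2727/(5040)·0.3634^1·0.9316^7 = +0.626103
d^4_{-3,4}(2.3978) = +0.626103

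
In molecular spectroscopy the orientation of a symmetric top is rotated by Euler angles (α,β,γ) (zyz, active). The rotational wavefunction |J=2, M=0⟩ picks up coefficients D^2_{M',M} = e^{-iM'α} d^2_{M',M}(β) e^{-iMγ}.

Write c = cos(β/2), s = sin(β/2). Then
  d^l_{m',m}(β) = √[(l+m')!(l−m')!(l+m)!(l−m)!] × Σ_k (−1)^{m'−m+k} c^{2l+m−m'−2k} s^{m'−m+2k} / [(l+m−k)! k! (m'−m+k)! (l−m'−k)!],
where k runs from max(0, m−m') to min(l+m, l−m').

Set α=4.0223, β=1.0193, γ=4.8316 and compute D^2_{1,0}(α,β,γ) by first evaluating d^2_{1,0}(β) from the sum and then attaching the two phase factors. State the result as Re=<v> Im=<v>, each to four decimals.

First d^2_{1,0}(β=1.0193), then the phase factors e^{-i(1)α} and e^{-i(0)γ}:
With c≡cos(β/2)=0.872915 and s≡sin(β/2)=0.487872, N=[6·1·2·2]^{1/2}=4.898979
The bounds max(0,m−m')=0 and min(l+m,l−m')=1 give 2 terms
  k=0: (−1)^1·4.8990/(2)·0.8729^3·0.4879^1 = -0.794873
  k=1: (−1)^2·4.8990/(2)·0.8729^1·0.4879^3 = +0.248293
d^2_{1,0}(1.0193) = -0.794873 +0.248293 = -0.546580
Phases: e^{-i·(1)·4.0223}=-0.636606+0.771189i, e^{-i·(0)·4.8316}=+1.000000+0.000000i ⇒ D=+0.347956-0.421516i

Re=0.3480 Im=-0.4215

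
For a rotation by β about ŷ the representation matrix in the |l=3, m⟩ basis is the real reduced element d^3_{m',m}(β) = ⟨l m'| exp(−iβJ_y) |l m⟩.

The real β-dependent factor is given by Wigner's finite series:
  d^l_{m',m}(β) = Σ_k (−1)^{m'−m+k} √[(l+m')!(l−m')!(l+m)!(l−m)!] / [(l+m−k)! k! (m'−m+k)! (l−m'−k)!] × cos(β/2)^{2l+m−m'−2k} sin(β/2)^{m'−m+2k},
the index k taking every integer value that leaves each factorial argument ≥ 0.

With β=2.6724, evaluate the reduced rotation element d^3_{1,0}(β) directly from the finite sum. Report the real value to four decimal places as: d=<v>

d^3_{1,0}(β=2.6724) via Wigner's sum:
With c≡cos(β/2)=0.232450 and s≡sin(β/2)=0.972608, N=[24·2·6·6]^{1/2}=41.569219
Admissible k: 0..2 (factorial args all ≥0)
  k=0: (−1)^1·41.5692/(12)·0.2325^5·0.9726^1 = -0.002287
  k=1: (−1)^2·41.5692/(4)·0.2325^3·0.9726^3 = +0.120093
  k=2: (−1)^3·41.5692/(12)·0.2325^1·0.9726^5 = -0.700827
d^3_{1,0}(2.6724) = -0.002287 +0.120093 -0.700827 = -0.583021

d=-0.5830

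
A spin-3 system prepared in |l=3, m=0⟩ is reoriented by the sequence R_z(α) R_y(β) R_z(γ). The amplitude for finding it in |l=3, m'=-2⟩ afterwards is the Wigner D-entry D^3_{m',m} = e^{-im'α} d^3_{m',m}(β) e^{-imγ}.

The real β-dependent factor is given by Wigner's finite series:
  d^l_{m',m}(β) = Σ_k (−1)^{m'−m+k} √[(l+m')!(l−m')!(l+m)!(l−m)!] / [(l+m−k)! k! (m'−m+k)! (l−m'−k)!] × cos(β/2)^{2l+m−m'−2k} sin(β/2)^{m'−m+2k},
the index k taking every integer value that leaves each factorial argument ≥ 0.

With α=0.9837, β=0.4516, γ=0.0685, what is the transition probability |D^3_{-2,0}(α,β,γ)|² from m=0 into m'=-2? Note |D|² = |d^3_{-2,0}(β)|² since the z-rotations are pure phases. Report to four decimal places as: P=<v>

First d^3_{-2,0}(β=0.4516), then the phase factors e^{-i(-2)α} and e^{-i(0)γ}:
c=cos(0.4516/2)=0.974615, s=sin(0.4516/2)=0.223886; N=√[1·120·6·6]=65.726707
k: max(0,(0)−(-2))=2 … min(3+(0),3−(-2))=3
  k=2: (−1)^0·65.7267/(12)·0.9746^4·0.2239^2 = +0.247712
  k=3: (−1)^1·65.7267/(12)·0.9746^2·0.2239^4 = -0.013072
d^3_{-2,0}(0.4516) = +0.247712 -0.013072 = +0.234641
|D^3_{-2,0}|² = |d^3_{-2,0}(β)|² = (+0.234641)² = 0.055056 (the z-rotation phases have unit modulus)

P=0.0551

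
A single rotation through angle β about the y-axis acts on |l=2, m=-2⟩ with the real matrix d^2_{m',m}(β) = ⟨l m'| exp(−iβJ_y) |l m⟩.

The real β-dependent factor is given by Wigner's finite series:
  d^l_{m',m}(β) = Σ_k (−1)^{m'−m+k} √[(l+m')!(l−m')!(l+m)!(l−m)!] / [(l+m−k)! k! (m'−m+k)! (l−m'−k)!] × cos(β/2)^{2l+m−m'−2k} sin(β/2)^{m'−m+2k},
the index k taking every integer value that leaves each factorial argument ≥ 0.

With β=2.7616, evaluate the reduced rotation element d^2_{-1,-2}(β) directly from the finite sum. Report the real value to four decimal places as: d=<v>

d=-0.0132

d^2_{-1,-2}(β=2.7616) via Wigner's sum:
Half-angle: c=0.188855, s=0.982005. N=√(1·6·1·24)=12.000000
Admissible k: 0..0 (factorial args all ≥0)
  k=0: (−1)^1·12.0000/(6)·0.1889^3·0.9820^1 = -0.013229
d^2_{-1,-2}(2.7616) = -0.013229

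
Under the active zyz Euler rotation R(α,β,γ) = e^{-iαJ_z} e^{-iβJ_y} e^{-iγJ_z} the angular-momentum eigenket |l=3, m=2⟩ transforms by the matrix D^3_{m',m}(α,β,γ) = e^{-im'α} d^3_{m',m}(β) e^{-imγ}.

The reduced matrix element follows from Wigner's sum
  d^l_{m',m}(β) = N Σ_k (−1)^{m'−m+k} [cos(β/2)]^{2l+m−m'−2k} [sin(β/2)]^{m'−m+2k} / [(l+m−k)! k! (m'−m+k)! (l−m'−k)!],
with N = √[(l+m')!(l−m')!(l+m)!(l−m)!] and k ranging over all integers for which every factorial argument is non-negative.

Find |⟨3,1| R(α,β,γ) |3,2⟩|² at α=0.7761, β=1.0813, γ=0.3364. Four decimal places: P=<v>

First d^3_{1,2}(β=1.0813), then the phase factors e^{-i(1)α} and e^{-i(2)γ}:
Half-angle: c=0.857374, s=0.514693. N=√(24·2·120·1)=75.894664
k: max(0,(2)−(1))=1 … min(3+(2),3−(1))=2
  k=1: (−1)^0·75.8947/(24)·0.8574^5·0.5147^1 = +0.754051
  k=2: (−1)^1·75.8947/(12)·0.8574^3·0.5147^3 = -0.543485
d^3_{1,2}(1.0813) = +0.754051 -0.543485 = +0.210567
|D^3_{1,2}|² = |d^3_{1,2}(β)|² = (+0.210567)² = 0.044338 (the z-rotation phases have unit modulus)

P=0.0443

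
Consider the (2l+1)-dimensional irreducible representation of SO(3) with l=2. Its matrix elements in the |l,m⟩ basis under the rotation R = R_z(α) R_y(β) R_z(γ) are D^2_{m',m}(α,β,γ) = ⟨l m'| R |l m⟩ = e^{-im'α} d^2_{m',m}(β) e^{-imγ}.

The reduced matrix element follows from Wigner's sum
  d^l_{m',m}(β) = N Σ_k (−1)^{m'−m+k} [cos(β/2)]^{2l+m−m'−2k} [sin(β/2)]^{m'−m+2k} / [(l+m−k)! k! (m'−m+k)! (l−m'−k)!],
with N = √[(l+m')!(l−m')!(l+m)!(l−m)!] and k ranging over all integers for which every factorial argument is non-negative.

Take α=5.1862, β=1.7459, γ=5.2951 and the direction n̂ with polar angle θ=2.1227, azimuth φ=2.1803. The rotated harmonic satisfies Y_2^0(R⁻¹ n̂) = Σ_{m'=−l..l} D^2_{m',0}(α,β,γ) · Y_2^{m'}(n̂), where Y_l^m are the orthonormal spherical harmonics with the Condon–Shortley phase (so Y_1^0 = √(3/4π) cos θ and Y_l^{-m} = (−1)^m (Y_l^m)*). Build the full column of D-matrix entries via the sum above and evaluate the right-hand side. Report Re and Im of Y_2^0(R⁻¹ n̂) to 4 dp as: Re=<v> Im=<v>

Need the full column D^2_{m',0} for m'=−2..2 at α=5.1862, β=1.7459, γ=5.2951.
cos(β/2)=0.642569, sin(β/2)=0.766228
d^2_{-2,0}: single k=2 term ⇒ +0.593787;  D = -0.346544-0.482173i
d^2_{-1,0}: k∈[1..2] ⇒ +0.497958 -0.708059 = -0.210100;  D = -0.095865+0.186955i
d^2_{0,0}: k∈[0..2] ⇒ +0.170482 -0.969651 +0.344692 = -0.454476;  D = -0.454476+0.000000i
d^2_{1,0}: k∈[0..1] ⇒ -0.497958 +0.708059 = +0.210100;  D = +0.095865+0.186955i
d^2_{2,0}: single k=0 term ⇒ +0.593787;  D = -0.346544+0.482173i
Y_2^{m'}(θ=2.1227,φ=2.1803) and Σ D·Y over m':
  (-0.3465-0.4822i)·(-0.0965+0.2629i)  (-0.0959+0.1870i)·(+0.1975+0.2828i)  (-0.4545+0.0000i)·(-0.0553+0.0000i)  (+0.0959+0.1870i)·(-0.1975+0.2828i)  (-0.3465+0.4822i)·(-0.0965-0.2629i)
Y_2^0(R⁻¹ n̂) = +0.201977+0.000000i

Re=0.2020 Im=0.0000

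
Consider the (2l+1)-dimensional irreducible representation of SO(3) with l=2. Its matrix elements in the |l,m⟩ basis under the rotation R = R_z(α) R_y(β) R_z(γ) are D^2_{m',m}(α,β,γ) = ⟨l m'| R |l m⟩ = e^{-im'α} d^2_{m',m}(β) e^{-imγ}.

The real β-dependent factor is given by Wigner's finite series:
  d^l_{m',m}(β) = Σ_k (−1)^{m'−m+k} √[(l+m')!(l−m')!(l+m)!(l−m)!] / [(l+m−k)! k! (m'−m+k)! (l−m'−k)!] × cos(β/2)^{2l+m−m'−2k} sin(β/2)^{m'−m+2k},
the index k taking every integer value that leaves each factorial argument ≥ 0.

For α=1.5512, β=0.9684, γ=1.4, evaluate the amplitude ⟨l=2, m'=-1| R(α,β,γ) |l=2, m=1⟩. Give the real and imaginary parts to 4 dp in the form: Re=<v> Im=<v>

Split into d^2_{-1,1}(β=0.9684) × two z-phases.
Half-angle: c=0.885048, s=0.465500. N=√(1·6·6·1)=6.000000
Admissible k: 2..3 (factorial args all ≥0)
  k=2: (−1)^0·6.0000/(2)·0.8850^2·0.4655^2 = +0.509208
  k=3: (−1)^1·6.0000/(6)·0.8850^0·0.4655^4 = -0.046955
d^2_{-1,1}(0.9684) = +0.509208 -0.046955 = +0.462253
D = (+0.019595+0.999808i)·(+0.462253)·(+0.169967-0.985450i) = +0.456979+0.069627i

Re=0.4570 Im=0.0696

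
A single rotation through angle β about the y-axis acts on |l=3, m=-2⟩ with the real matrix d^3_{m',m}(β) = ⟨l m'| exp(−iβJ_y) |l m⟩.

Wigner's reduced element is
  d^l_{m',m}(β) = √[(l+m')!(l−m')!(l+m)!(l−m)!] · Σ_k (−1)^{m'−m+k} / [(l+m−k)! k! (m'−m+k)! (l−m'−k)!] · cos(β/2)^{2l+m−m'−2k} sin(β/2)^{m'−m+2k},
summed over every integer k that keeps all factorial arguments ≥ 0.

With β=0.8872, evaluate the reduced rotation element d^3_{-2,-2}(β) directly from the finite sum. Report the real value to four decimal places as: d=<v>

d=-0.0700

d^3_{-2,-2}(β=0.8872) via Wigner's sum:
Half-angle: c=0.903212, s=0.429194. N=√(1·120·1·120)=120.000000
Admissible k: 0..1 (factorial args all ≥0)
  k=0: (−1)^0·120.0000/(120)·0.9032^6·0.4292^0 = +0.542924
  k=1: (−1)^1·120.0000/(24)·0.9032^4·0.4292^2 = -0.612966
d^3_{-2,-2}(0.8872) = +0.542924 -0.612966 = -0.070042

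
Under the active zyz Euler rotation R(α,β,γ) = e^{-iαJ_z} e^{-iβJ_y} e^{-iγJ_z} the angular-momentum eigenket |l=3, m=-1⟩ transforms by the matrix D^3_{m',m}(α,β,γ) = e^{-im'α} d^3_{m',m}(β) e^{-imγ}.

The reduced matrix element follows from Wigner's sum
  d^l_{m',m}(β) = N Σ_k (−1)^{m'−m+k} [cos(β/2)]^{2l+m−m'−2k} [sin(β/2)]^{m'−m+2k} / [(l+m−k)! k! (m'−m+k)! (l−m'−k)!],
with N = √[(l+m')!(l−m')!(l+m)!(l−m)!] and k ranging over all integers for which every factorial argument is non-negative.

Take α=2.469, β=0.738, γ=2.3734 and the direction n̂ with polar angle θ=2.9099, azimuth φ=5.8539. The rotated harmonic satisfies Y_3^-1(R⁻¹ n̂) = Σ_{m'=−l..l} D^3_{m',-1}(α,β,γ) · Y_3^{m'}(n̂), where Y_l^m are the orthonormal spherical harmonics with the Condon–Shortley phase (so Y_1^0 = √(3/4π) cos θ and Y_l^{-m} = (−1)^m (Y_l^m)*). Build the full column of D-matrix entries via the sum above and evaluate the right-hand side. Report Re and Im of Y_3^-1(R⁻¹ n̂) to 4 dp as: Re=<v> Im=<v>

Re=-0.3517 Im=0.2705

Need the full column D^3_{m',-1} for m'=−3..3 at α=2.469, β=0.738, γ=2.3734.
cos(β/2)=0.932688, sin(β/2)=0.360683
d^3_{-3,-1}: single k=2 term ⇒ +0.381279;  D = -0.357423-0.132751i
d^3_{-2,-1}: k∈[1..2] ⇒ +0.805024 -0.240778 = +0.564246;  D = +0.291348+0.483208i
d^3_{-1,-1}: k∈[0..2] ⇒ +0.658294 -0.787567 +0.088334 = -0.040940;  D = -0.005308+0.040594i
d^3_{0,-1}: k∈[0..2] ⇒ -0.881859 +0.395638 -0.019722 = -0.505943;  D = +0.363858-0.351548i
d^3_{1,-1}: k∈[0..2] ⇒ +0.590675 -0.117778 +0.002202 = +0.475099;  D = +0.472929-0.045350i
d^3_{2,-1}: k∈[0..1] ⇒ -0.240778 +0.018004 = -0.222774;  D = +0.186709+0.121525i
d^3_{3,-1}: single k=0 term ⇒ +0.057019;  D = +0.018002+0.054103i
Y_3^{m'}(θ=2.9099,φ=5.8539) and Σ D·Y over m':
  (-0.3574-0.1328i)·(+0.0014+0.0049i)  (+0.2913+0.4832i)·(-0.0343-0.0397i)  (-0.0053+0.0406i)·(+0.2521+0.1154i)  (+0.3639-0.3515i)·(-0.6307+0.0000i)  (+0.4729-0.0454i)·(-0.2521+0.1154i)  (+0.1867+0.1215i)·(-0.0343+0.0397i)  (+0.0180+0.0541i)·(-0.0014+0.0049i)
Y_3^-1(R⁻¹ n̂) = -0.351667+0.270550i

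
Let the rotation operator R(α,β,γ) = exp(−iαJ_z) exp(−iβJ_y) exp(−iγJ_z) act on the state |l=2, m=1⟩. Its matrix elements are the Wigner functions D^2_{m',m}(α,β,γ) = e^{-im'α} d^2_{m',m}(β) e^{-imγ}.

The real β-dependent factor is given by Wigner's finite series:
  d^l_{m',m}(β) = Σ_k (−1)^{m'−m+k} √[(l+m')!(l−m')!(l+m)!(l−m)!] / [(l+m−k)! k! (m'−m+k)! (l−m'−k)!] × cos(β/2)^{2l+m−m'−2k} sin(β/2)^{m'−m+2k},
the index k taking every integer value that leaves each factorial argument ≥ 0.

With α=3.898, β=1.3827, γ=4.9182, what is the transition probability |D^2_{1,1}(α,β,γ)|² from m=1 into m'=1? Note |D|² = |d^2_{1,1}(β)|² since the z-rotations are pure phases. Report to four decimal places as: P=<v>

P=0.1380

Split into d^2_{1,1}(β=1.3827) × two z-phases.
c=cos(1.3827/2)=0.770386, s=sin(1.3827/2)=0.637578; N=√[6·1·6·1]=6.000000
The bounds max(0,m−m')=0 and min(l+m,l−m')=1 give 2 terms
  k=0: (−1)^0·6.0000/(6)·0.7704^4·0.6376^0 = +0.352236
  k=1: (−1)^1·6.0000/(2)·0.7704^2·0.6376^2 = -0.723776
d^2_{1,1}(1.3827) = +0.352236 -0.723776 = -0.371540
|D^2_{1,1}|² = |d^2_{1,1}(β)|² = (-0.371540)² = 0.138042 (the z-rotation phases have unit modulus)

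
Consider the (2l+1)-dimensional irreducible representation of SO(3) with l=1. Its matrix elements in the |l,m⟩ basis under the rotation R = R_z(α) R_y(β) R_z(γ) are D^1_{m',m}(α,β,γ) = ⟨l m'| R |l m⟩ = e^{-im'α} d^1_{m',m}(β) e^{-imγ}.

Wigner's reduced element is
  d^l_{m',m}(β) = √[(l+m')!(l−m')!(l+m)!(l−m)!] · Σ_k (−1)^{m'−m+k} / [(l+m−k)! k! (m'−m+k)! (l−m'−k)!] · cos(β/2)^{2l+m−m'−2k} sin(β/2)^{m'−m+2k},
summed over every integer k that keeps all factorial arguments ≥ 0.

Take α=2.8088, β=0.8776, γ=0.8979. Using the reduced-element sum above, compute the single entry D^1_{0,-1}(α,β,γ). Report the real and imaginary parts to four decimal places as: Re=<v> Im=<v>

D^1_{0,-1}(2.8088,0.8776,0.8979) = e^{-i·0·2.8088}·d^1_{0,-1}(0.8776)·e^{-i·-1·0.8979}. Compute d first:
With c≡cos(β/2)=0.905262 and s≡sin(β/2)=0.424853, N=[1·1·1·2]^{1/2}=1.414214
k: max(0,(-1)−(0))=0 … min(1+(-1),1−(0))=0
  k=0: (−1)^1·1.4142/(1)·0.9053^1·0.4249^1 = -0.543912
d^1_{0,-1}(0.8776) = -0.543912
D = (+1.000000+0.000000i)·(-0.543912)·(+0.623254+0.782020i) = -0.338995-0.425350i

Re=-0.3390 Im=-0.4253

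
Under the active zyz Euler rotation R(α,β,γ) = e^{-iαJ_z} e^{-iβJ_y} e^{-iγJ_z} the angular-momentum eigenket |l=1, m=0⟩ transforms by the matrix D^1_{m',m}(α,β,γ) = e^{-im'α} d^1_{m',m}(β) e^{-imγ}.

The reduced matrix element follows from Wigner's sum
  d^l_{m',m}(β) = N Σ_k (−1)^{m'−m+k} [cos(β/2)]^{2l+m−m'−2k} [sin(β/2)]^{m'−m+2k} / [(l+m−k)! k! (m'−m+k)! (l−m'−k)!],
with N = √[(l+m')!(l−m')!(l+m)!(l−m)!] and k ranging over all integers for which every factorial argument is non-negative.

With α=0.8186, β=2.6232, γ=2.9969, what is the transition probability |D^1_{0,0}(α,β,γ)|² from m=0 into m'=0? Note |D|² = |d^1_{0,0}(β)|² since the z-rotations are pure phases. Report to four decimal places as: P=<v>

P=0.7545

First d^1_{0,0}(β=2.6232), then the phase factors e^{-i(0)α} and e^{-i(0)γ}:
With c≡cos(β/2)=0.256304 and s≡sin(β/2)=0.966596, N=[1·1·1·1]^{1/2}=1.000000
The bounds max(0,m−m')=0 and min(l+m,l−m')=1 give 2 terms
  k=0: (−1)^0·1.0000/(1)·0.2563^2·0.9666^0 = +0.065692
  k=1: (−1)^1·1.0000/(1)·0.2563^0·0.9666^2 = -0.934308
d^1_{0,0}(2.6232) = +0.065692 -0.934308 = -0.868617
|D^1_{0,0}|² = |d^1_{0,0}(β)|² = (-0.868617)² = 0.754495 (the z-rotation phases have unit modulus)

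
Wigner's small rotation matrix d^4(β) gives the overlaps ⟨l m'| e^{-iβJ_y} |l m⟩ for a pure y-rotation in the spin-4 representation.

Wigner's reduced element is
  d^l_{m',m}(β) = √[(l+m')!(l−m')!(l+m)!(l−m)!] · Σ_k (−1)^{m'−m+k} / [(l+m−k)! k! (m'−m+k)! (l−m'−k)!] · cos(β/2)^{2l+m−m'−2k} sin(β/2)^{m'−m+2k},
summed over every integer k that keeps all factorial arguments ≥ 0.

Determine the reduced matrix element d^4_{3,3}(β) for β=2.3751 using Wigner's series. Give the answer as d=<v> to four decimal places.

d^4_{3,3}(β=2.3751) via Wigner's sum:
c=cos(2.3751/2)=0.373933, s=sin(2.3751/2)=0.927456; N=√[5040·1·5040·1]=5040.000000
The bounds max(0,m−m')=0 and min(l+m,l−m')=1 give 2 terms
  k=0: (−1)^0·5040.0000/(5040)·0.3739^8·0.9275^0 = +0.000382
  k=1: (−1)^1·5040.0000/(720)·0.3739^6·0.9275^2 = -0.016461
d^4_{3,3}(2.3751) = +0.000382 -0.016461 = -0.016078

d=-0.0161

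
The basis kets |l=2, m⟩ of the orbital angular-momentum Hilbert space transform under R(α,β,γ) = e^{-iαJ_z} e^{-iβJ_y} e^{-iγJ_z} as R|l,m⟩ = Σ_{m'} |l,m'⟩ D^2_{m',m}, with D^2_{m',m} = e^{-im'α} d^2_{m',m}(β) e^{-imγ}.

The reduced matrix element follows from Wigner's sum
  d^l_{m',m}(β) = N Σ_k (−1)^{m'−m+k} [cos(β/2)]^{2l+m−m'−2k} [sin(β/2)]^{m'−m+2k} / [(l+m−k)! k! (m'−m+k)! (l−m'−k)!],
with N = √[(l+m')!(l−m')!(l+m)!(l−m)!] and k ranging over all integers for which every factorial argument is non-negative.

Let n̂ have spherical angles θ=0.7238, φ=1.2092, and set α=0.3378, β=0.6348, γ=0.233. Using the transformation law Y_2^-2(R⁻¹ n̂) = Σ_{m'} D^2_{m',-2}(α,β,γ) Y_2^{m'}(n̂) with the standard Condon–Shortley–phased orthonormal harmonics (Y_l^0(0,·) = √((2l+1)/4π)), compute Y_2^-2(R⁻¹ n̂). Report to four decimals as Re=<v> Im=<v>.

Re=-0.1029 Im=-0.0074

Need the full column D^2_{m',-2} for m'=−2..2 at α=0.3378, β=0.6348, γ=0.233.
cos(β/2)=0.950050, sin(β/2)=0.312097
d^2_{-2,-2}: single k=0 term ⇒ +0.814678;  D = +0.339020+0.740787i
d^2_{-1,-2}: single k=0 term ⇒ -0.535254;  D = -0.371453-0.385382i
d^2_{0,-2}: single k=0 term ⇒ +0.215352;  D = +0.192390+0.096761i
d^2_{1,-2}: single k=0 term ⇒ -0.057763;  D = -0.057289-0.007385i
d^2_{2,-2}: single k=0 term ⇒ +0.009488;  D = +0.009280-0.001974i
Y_2^{m'}(θ=0.7238,φ=1.2092) and Σ D·Y over m':
  (+0.3390+0.7408i)·(-0.1270-0.1121i)  (-0.3715-0.3854i)·(+0.1356-0.3586i)  (+0.1924+0.0968i)·(+0.2158+0.0000i)  (-0.0573-0.0074i)·(-0.1356-0.3586i)  (+0.0093-0.0020i)·(-0.1270+0.1121i)
Y_2^-2(R⁻¹ n̂) = -0.102876-0.007447i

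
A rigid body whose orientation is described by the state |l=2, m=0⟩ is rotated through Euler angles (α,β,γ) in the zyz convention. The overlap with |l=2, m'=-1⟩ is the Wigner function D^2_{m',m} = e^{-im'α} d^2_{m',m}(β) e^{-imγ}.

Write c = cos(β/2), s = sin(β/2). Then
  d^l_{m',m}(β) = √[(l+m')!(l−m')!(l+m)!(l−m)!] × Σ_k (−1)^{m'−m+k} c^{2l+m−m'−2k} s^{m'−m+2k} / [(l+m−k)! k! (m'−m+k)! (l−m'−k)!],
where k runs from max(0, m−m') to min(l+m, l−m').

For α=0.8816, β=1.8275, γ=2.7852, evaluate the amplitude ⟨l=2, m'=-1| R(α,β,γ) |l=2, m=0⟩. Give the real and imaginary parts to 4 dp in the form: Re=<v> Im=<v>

Re=-0.1913 Im=-0.2321

D^2_{-1,0}(0.8816,1.8275,2.7852) = e^{-i·-1·0.8816}·d^2_{-1,0}(1.8275)·e^{-i·0·2.7852}. Compute d first:
c=cos(1.8275/2)=0.610781, s=sin(1.8275/2)=0.791800; N=√[1·6·2·2]=4.898979
The bounds max(0,m−m')=1 and min(l+m,l−m')=2 give 2 terms
  k=1: (−1)^0·4.8990/(2)·0.6108^3·0.7918^1 = +0.441924
  k=2: (−1)^1·4.8990/(2)·0.6108^1·0.7918^3 = -0.742689
d^2_{-1,0}(1.8275) = +0.441924 -0.742689 = -0.300766
Attach z-rotation phases: D = e^{-i(-1)(0.8816)}·(-0.300766)·e^{-i(0)(2.7852)} = -0.191262-0.232118i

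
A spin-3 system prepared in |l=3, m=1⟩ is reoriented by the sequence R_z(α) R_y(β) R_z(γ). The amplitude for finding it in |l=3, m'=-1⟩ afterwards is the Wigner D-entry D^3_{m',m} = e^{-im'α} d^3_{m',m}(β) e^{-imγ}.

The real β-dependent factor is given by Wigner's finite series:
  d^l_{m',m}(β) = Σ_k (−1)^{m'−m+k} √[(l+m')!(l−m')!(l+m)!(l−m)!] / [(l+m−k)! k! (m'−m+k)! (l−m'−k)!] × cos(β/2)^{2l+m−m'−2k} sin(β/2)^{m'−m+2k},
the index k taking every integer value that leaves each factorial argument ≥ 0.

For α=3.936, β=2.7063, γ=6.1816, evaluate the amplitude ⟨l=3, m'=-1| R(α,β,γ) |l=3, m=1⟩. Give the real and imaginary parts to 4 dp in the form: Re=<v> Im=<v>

Re=-0.3373 Im=-0.4216

D^3_{-1,1}(3.936,2.7063,6.1816) = e^{-i·-1·3.936}·d^3_{-1,1}(2.7063)·e^{-i·1·6.1816}. Compute d first:
With c≡cos(β/2)=0.215932 and s≡sin(β/2)=0.976408, N=[2·24·24·2]^{1/2}=48.000000
k: max(0,(1)−(-1))=2 … min(3+(1),3−(-1))=4
  k=2: (−1)^0·48.0000/(8)·0.2159^4·0.9764^2 = +0.012436
  k=3: (−1)^1·48.0000/(6)·0.2159^2·0.9764^4 = -0.339040
  k=4: (−1)^2·48.0000/(48)·0.2159^0·0.9764^6 = +0.866541
d^3_{-1,1}(2.7063) = +0.012436 -0.339040 +0.866541 = +0.539937
D = (-0.700708-0.713448i)·(+0.539937)·(+0.994845+0.101411i) = -0.337323-0.421599i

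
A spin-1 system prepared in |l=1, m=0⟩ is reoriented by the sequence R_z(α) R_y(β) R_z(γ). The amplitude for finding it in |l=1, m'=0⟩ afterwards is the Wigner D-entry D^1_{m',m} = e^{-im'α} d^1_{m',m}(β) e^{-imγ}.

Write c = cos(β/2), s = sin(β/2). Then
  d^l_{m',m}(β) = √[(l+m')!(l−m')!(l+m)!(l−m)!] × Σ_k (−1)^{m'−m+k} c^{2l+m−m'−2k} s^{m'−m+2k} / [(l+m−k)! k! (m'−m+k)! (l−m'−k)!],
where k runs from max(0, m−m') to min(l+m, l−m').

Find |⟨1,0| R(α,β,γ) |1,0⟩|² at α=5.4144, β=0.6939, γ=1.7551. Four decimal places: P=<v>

P=0.5910

D^1_{0,0}(5.4144,0.6939,1.7551) = e^{-i·0·5.4144}·d^1_{0,0}(0.6939)·e^{-i·0·1.7551}. Compute d first:
With c≡cos(β/2)=0.940414 and s≡sin(β/2)=0.340031, N=[1·1·1·1]^{1/2}=1.000000
k: max(0,(0)−(0))=0 … min(1+(0),1−(0))=1
  k=0: (−1)^0·1.0000/(1)·0.9404^2·0.3400^0 = +0.884379
  k=1: (−1)^1·1.0000/(1)·0.9404^0·0.3400^2 = -0.115621
d^1_{0,0}(0.6939) = +0.884379 -0.115621 = +0.768758
|D^1_{0,0}|² = |d^1_{0,0}(β)|² = (+0.768758)² = 0.590988 (the z-rotation phases have unit modulus)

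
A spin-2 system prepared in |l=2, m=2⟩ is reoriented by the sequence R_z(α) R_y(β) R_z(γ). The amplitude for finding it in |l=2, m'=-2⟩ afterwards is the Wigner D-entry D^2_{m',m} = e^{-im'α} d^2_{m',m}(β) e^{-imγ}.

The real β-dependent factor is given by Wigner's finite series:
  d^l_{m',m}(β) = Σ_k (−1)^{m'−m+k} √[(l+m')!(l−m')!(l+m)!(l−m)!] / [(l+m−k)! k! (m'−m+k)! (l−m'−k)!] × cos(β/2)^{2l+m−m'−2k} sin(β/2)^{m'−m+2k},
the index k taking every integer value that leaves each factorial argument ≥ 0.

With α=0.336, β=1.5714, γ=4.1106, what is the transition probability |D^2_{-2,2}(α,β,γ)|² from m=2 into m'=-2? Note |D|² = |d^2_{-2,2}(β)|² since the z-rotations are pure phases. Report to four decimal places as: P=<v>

P=0.0627

First d^2_{-2,2}(β=1.5714), then the phase factors e^{-i(-2)α} and e^{-i(2)γ}:
With c≡cos(β/2)=0.706893 and s≡sin(β/2)=0.707320, N=[1·24·24·1]^{1/2}=24.000000
k: max(0,(2)−(-2))=4 … min(2+(2),2−(-2))=4
  k=4: (−1)^0·24.0000/(24)·0.7069^0·0.7073^4 = +0.250302
d^2_{-2,2}(1.5714) = +0.250302
|D^2_{-2,2}|² = |d^2_{-2,2}(β)|² = (+0.250302)² = 0.062651 (the z-rotation phases have unit modulus)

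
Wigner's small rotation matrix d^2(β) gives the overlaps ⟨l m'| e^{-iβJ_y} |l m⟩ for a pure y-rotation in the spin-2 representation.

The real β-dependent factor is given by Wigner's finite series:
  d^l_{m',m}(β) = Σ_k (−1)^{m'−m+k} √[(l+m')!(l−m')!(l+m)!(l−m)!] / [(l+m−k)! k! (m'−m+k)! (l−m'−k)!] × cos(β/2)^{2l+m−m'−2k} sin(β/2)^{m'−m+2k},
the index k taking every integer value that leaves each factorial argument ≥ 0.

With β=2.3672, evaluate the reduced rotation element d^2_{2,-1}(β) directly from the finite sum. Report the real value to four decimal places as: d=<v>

d=-0.5996

d^2_{2,-1}(β=2.3672) via Wigner's sum:
With c≡cos(β/2)=0.377594 and s≡sin(β/2)=0.925971, N=[24·1·1·6]^{1/2}=12.000000
k: max(0,(-1)−(2))=0 … min(2+(-1),2−(2))=0
  k=0: (−1)^3·12.0000/(6)·0.3776^1·0.9260^3 = -0.599580
d^2_{2,-1}(2.3672) = -0.599580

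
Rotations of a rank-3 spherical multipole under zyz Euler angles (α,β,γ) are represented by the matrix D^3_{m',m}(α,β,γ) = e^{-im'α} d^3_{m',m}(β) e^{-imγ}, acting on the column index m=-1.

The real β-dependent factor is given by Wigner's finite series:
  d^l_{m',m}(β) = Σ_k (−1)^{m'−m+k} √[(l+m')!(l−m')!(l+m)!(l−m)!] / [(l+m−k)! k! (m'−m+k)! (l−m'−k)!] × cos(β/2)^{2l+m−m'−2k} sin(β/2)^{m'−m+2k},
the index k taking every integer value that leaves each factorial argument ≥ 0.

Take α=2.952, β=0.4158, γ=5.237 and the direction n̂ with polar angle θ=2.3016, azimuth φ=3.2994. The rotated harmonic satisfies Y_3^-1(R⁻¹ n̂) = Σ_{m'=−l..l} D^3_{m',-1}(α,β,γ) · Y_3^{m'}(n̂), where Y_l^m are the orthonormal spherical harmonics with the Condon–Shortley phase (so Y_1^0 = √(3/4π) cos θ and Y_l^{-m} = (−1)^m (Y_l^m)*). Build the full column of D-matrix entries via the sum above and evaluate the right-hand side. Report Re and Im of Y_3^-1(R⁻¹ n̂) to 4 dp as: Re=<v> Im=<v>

Re=-0.0354 Im=0.1368

Need the full column D^3_{m',-1} for m'=−3..3 at α=2.952, β=0.4158, γ=5.237.
cos(β/2)=0.978467, sin(β/2)=0.206406
d^3_{-3,-1}: single k=2 term ⇒ +0.151242;  D = +0.006678+0.151094i
d^3_{-2,-1}: k∈[1..2] ⇒ +0.585398 -0.052099 = +0.533299;  D = +0.077282-0.527669i
d^3_{-1,-1}: k∈[0..2] ⇒ +0.877558 -0.312404 +0.010426 = +0.575580;  D = -0.189243+0.543580i
d^3_{0,-1}: k∈[0..2] ⇒ -0.641271 +0.085608 -0.001270 = -0.556933;  D = -0.278955+0.482036i
d^3_{1,-1}: k∈[0..2] ⇒ +0.234303 -0.013902 +0.000077 = +0.220479;  D = -0.144417+0.166597i
d^3_{2,-1}: k∈[0..1] ⇒ -0.052099 +0.001159 = -0.050940;  D = -0.040023+0.031513i
d^3_{3,-1}: single k=0 term ⇒ +0.006730;  D = -0.005978+0.003092i
Y_3^{m'}(θ=2.3016,φ=3.2994) and Σ D·Y over m':
  (+0.0067+0.1511i)·(-0.1533+0.0785i)  (+0.0773-0.5277i)·(-0.3596+0.1174i)  (-0.1892+0.5436i)·(-0.2917+0.0464i)  (-0.2790+0.4820i)·(+0.1924+0.0000i)  (-0.1444+0.1666i)·(+0.2917+0.0464i)  (-0.0400+0.0315i)·(-0.3596-0.1174i)  (-0.0060+0.0031i)·(+0.1533+0.0785i)
Y_3^-1(R⁻¹ n̂) = -0.035360+0.136801i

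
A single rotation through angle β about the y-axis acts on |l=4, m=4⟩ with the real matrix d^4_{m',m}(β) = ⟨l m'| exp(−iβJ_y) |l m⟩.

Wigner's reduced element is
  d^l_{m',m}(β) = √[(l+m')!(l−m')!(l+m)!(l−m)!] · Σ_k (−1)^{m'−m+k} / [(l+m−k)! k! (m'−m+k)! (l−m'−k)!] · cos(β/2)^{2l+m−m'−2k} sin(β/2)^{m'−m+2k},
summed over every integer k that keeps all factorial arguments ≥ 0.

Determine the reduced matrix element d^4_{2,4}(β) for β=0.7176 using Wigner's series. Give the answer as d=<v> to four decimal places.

d^4_{2,4}(β=0.7176) via Wigner's sum:
Half-angle: c=0.936319, s=0.351151. N=√(720·2·40320·1)=7619.763776
k: max(0,(4)−(2))=2 … min(4+(4),4−(2))=2
  k=2: (−1)^0·7619.7638/(1440)·0.9363^6·0.3512^2 = +0.439652
d^4_{2,4}(0.7176) = +0.439652

d=0.4397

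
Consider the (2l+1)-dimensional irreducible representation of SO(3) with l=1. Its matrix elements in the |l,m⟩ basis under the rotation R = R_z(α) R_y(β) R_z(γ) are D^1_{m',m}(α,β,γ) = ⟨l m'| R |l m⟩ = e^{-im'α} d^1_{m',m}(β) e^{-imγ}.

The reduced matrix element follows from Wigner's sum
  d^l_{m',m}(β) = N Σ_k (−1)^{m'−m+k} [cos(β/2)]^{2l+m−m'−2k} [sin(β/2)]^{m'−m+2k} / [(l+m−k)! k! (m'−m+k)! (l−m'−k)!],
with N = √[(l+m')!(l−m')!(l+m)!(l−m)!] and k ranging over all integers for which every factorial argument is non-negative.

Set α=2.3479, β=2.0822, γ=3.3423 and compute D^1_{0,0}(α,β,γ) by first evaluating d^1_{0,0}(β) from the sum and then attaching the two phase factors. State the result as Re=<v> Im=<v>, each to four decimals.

Re=-0.4894 Im=0.0000

Split into d^1_{0,0}(β=2.0822) × two z-phases.
Half-angle: c=0.505271, s=0.862961. N=√(1·1·1·1)=1.000000
k: max(0,(0)−(0))=0 … min(1+(0),1−(0))=1
  k=0: (−1)^0·1.0000/(1)·0.5053^2·0.8630^0 = +0.255299
  k=1: (−1)^1·1.0000/(1)·0.5053^0·0.8630^2 = -0.744701
d^1_{0,0}(2.0822) = +0.255299 -0.744701 = -0.489402
Attach z-rotation phases: D = e^{-i(0)(2.3479)}·(-0.489402)·e^{-i(0)(3.3423)} = -0.489402+0.000000i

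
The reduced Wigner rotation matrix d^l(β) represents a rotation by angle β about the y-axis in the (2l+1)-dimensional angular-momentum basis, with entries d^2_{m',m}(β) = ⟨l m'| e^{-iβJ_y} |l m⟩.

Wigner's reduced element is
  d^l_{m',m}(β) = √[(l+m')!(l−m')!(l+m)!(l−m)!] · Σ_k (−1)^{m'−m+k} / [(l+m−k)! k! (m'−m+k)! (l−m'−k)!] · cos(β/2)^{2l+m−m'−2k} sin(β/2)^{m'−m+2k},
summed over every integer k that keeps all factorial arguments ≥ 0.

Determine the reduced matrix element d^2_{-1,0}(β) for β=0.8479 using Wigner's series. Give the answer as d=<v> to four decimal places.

d=0.6076

d^2_{-1,0}(β=0.8479) via Wigner's sum:
c=cos(0.8479/2)=0.911471, s=sin(0.8479/2)=0.411364; N=√[1·6·2·2]=4.898979
The bounds max(0,m−m')=1 and min(l+m,l−m')=2 give 2 terms
  k=1: (−1)^0·4.8990/(2)·0.9115^3·0.4114^1 = +0.763011
  k=2: (−1)^1·4.8990/(2)·0.9115^1·0.4114^3 = -0.155417
d^2_{-1,0}(0.8479) = +0.763011 -0.155417 = +0.607594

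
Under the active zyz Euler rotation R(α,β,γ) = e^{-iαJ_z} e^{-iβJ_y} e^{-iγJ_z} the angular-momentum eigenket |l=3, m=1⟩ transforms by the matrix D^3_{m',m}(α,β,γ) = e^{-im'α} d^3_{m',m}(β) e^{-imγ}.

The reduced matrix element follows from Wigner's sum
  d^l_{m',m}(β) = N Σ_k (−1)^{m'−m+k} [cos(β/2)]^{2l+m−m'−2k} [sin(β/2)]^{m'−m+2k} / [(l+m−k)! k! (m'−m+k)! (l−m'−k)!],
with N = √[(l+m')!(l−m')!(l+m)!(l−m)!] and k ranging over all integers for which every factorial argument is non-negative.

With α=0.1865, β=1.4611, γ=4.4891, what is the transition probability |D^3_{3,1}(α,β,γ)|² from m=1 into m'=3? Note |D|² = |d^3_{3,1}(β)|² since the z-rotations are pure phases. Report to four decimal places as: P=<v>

P=0.2816

First d^3_{3,1}(β=1.4611), then the phase factors e^{-i(3)α} and e^{-i(1)γ}:
c=cos(1.4611/2)=0.744808, s=sin(1.4611/2)=0.667279; N=√[720·1·24·2]=185.903201
k∈{0} keeps every argument non-negative
  k=0: (−1)^2·185.9032/(48)·0.7448^4·0.6673^2 = +0.530686
d^3_{3,1}(1.4611) = +0.530686
|D^3_{3,1}|² = |d^3_{3,1}(β)|² = (+0.530686)² = 0.281627 (the z-rotation phases have unit modulus)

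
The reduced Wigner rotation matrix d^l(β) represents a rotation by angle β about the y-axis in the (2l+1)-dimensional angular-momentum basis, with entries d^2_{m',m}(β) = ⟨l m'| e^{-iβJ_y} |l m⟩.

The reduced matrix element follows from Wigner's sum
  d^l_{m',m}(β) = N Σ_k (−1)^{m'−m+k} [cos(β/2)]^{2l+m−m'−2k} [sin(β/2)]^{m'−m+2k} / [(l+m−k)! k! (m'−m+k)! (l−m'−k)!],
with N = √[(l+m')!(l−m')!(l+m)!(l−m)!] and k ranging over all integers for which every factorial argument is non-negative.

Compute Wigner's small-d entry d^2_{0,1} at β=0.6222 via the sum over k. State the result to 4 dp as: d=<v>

d^2_{0,1}(β=0.6222) via Wigner's sum:
c=cos(0.6222/2)=0.951997, s=sin(0.6222/2)=0.306106; N=√[2·2·6·1]=4.898979
k: max(0,(1)−(0))=1 … min(2+(1),2−(0))=2
  k=1: (−1)^0·4.8990/(2)·0.9520^3·0.3061^1 = +0.646926
  k=2: (−1)^1·4.8990/(2)·0.9520^1·0.3061^3 = -0.066885
d^2_{0,1}(0.6222) = +0.646926 -0.066885 = +0.580042

d=0.5800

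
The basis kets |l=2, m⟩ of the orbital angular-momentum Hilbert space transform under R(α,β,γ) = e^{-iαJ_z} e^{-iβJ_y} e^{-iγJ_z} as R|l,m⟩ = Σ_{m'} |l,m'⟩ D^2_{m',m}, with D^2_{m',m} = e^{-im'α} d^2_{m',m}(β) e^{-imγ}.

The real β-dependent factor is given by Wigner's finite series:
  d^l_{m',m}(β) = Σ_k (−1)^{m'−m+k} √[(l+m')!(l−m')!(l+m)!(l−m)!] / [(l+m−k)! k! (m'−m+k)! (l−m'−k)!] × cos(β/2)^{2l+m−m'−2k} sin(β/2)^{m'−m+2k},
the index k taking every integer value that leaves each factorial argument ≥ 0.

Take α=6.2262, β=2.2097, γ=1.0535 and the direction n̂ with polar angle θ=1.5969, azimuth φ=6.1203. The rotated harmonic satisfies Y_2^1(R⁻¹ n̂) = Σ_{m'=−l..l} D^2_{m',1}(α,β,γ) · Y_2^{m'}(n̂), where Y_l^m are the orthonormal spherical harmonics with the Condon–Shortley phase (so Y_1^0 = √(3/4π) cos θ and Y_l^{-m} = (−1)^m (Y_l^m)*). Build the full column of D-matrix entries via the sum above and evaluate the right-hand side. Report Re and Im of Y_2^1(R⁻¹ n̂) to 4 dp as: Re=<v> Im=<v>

Need the full column D^2_{m',1} for m'=−2..2 at α=6.2262, β=2.2097, γ=1.0535.
cos(β/2)=0.449268, sin(β/2)=0.893397
d^2_{-2,1}: single k=3 term ⇒ +0.640721;  D = +0.251470-0.589310i
d^2_{-1,1}: k∈[2..3] ⇒ +0.483306 -0.637056 = -0.153750;  D = -0.068300+0.137747i
d^2_{0,1}: k∈[1..2] ⇒ +0.198444 -0.784720 = -0.586276;  D = -0.289932+0.509567i
d^2_{1,1}: k∈[0..1] ⇒ +0.040740 -0.483306 = -0.442565;  D = -0.240416+0.371570i
d^2_{2,1}: single k=0 term ⇒ -0.162029;  D = -0.095624+0.130803i
Y_2^{m'}(θ=1.5969,φ=6.1203) and Σ D·Y over m':
  (+0.2515-0.5893i)·(+0.3657+0.1235i)  (-0.0683+0.1377i)·(-0.0199-0.0033i)  (-0.2899+0.5096i)·(-0.3147+0.0000i)  (-0.2404+0.3716i)·(+0.0199-0.0033i)  (-0.0956+0.1308i)·(+0.3657-0.1235i)
Y_2^1(R⁻¹ n̂) = +0.235453-0.279525i

Re=0.2355 Im=-0.2795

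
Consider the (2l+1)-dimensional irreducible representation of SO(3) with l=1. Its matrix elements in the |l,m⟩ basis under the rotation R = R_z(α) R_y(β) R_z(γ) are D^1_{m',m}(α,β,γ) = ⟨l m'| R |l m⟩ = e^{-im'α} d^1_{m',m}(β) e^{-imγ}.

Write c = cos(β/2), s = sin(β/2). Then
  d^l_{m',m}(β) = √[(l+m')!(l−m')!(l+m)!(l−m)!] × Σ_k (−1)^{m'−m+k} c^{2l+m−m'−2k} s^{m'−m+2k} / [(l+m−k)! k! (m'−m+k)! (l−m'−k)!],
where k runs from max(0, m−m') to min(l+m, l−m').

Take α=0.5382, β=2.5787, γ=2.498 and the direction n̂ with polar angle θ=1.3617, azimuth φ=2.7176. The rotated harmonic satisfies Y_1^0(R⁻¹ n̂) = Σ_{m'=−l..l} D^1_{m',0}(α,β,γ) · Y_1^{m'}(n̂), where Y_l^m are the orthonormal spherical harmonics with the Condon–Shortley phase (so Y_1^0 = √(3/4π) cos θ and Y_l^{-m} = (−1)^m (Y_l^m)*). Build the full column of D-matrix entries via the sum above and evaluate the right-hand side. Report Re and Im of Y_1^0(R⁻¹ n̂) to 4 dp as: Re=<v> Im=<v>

Re=-0.2316 Im=0.0000

Need the full column D^1_{m',0} for m'=−1..1 at α=0.5382, β=2.5787, γ=2.498.
cos(β/2)=0.277745, sin(β/2)=0.960655
d^1_{-1,0}: single k=1 term ⇒ +0.377337;  D = +0.323994+0.193420i
d^1_{0,0}: k∈[0..1] ⇒ +0.077142 -0.922858 = -0.845715;  D = -0.845715+0.000000i
d^1_{1,0}: single k=0 term ⇒ -0.377337;  D = -0.323994+0.193420i
Y_1^{m'}(θ=1.3617,φ=2.7176) and Σ D·Y over m':
  (+0.3240+0.1934i)·(-0.3080-0.1390i)  (-0.8457+0.0000i)·(+0.1014+0.0000i)  (-0.3240+0.1934i)·(+0.3080-0.1390i)
Y_1^0(R⁻¹ n̂) = -0.231596+0.000000i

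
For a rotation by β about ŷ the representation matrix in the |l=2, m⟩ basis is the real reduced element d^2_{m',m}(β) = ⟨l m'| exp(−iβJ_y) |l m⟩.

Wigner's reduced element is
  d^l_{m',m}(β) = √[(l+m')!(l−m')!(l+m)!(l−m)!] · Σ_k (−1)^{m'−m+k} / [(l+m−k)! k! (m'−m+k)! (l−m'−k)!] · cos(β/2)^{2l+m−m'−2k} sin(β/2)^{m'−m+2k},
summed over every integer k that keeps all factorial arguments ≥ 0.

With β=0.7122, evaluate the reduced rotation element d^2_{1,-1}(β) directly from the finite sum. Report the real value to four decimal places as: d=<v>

d^2_{1,-1}(β=0.7122) via Wigner's sum:
With c≡cos(β/2)=0.937264 and s≡sin(β/2)=0.348622, N=[6·1·1·6]^{1/2}=6.000000
The bounds max(0,m−m')=0 and min(l+m,l−m')=1 give 2 terms
  k=0: (−1)^2·6.0000/(2)·0.9373^2·0.3486^2 = +0.320297
  k=1: (−1)^3·6.0000/(6)·0.9373^0·0.3486^4 = -0.014771
d^2_{1,-1}(0.7122) = +0.320297 -0.014771 = +0.305526

d=0.3055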